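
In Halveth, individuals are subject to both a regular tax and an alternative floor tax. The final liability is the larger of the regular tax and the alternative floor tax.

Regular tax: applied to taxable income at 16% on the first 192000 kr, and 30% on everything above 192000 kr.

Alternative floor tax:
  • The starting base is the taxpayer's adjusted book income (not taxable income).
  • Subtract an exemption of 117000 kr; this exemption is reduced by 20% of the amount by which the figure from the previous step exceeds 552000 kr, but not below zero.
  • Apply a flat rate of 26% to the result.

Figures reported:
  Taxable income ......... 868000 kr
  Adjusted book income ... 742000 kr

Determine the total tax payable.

233520 kr

Alternative floor tax:
  Base (adjusted book income): 742000 kr
  Exemption: 117000 kr − 20% × (742000 kr − 552000 kr) = 117000 kr − 38000 kr = 79000 kr
  Base: 742000 kr − 79000 kr = 663000 kr
  663000 kr × 26% = 172380 kr

Regular tax:
  192000 kr × 16% = 30720 kr
  676000 kr × 30% = 202800 kr
  → 233520 kr

233520 kr > 172380 kr, so the regular tax governs.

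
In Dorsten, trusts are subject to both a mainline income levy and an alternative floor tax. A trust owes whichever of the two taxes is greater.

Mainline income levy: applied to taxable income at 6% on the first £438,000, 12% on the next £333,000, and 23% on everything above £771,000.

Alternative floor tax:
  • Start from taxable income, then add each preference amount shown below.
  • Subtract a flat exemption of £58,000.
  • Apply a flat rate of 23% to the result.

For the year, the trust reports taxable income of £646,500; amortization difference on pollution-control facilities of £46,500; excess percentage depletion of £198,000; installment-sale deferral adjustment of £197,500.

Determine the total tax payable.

Alternative floor tax:
  Adjusted income: £646,500 + £46,500 + £198,000 + £197,500 = £1,088,500
  Less exemption £58,000 → base £1,030,500
  £1,030,500 × 23% = £237,015

Mainline income levy:
  £438,000 × 6% = £26,280
  £208,500 × 12% = £25,020
  → £51,300

£237,015 > £51,300, so the alternative floor tax is the binding amount.

£237,015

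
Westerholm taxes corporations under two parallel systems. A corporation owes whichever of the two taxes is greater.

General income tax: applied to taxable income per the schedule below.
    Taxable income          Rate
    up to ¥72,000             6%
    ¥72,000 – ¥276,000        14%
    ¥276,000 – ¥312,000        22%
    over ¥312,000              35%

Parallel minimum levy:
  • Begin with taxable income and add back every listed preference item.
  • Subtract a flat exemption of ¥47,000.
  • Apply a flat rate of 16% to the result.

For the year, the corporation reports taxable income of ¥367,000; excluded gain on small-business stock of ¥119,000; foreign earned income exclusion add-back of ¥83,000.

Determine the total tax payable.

General income tax:
  ¥72,000 × 6% = ¥4,320
  ¥204,000 × 14% = ¥28,560
  ¥36,000 × 22% = ¥7,920
  ¥55,000 × 35% = ¥19,250
  → ¥60,050

Parallel minimum levy:
  Adjusted income: ¥367,000 + ¥119,000 + ¥83,000 = ¥569,000
  Less exemption ¥47,000 → base ¥522,000
  ¥522,000 × 16% = ¥83,520

¥83,520 > ¥60,050, so the parallel minimum levy is the binding amount.

¥83,520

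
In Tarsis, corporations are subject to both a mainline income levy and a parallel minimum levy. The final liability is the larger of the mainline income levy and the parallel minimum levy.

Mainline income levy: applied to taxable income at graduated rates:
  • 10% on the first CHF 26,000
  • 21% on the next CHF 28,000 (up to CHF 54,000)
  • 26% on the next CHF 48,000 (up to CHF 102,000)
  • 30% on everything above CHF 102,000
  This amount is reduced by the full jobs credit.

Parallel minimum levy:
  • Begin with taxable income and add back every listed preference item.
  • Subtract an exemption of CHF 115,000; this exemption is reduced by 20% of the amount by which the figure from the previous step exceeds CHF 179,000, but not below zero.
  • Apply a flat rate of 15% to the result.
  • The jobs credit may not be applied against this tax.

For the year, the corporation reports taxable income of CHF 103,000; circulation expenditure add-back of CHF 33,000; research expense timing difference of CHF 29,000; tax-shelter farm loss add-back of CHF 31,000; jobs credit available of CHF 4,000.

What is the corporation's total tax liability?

CHF 17,260

Parallel minimum levy:
  Adjusted income: CHF 103,000 + CHF 33,000 + CHF 29,000 + CHF 31,000 = CHF 196,000
  Exemption: CHF 115,000 − 20% × (CHF 196,000 − CHF 179,000) = CHF 115,000 − CHF 3,400 = CHF 111,600
  Base: CHF 196,000 − CHF 111,600 = CHF 84,400
  CHF 84,400 × 15% = CHF 12,660

Mainline income levy:
  CHF 26,000 × 10% = CHF 2,600
  CHF 28,000 × 21% = CHF 5,880
  CHF 48,000 × 26% = CHF 12,480
  CHF 1,000 × 30% = CHF 300
  → CHF 21,260
  Less jobs credit CHF 4,000 → CHF 17,260

CHF 17,260 > CHF 12,660, so the mainline income levy governs.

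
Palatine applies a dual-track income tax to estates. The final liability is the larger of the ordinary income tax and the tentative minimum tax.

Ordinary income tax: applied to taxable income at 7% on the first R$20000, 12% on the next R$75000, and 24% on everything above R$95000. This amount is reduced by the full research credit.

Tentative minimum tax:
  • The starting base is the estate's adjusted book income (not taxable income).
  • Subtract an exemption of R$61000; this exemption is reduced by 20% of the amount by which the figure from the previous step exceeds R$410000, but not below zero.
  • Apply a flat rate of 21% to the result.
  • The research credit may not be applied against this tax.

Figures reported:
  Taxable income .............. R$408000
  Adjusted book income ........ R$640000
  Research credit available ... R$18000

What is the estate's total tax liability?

Tentative minimum tax:
  Base (adjusted book income): R$640000
  Exemption: R$61000 − 20% × (R$640000 − R$410000) = R$61000 − R$46000 = R$15000
  Base: R$640000 − R$15000 = R$625000
  R$625000 × 21% = R$131250

Ordinary income tax:
  R$20000 × 7% = R$1400
  R$75000 × 12% = R$9000
  R$313000 × 24% = R$75120
  → R$85520
  Less research credit R$18000 → R$67520

R$131250 > R$67520, so the tentative minimum tax is the binding amount.

R$131250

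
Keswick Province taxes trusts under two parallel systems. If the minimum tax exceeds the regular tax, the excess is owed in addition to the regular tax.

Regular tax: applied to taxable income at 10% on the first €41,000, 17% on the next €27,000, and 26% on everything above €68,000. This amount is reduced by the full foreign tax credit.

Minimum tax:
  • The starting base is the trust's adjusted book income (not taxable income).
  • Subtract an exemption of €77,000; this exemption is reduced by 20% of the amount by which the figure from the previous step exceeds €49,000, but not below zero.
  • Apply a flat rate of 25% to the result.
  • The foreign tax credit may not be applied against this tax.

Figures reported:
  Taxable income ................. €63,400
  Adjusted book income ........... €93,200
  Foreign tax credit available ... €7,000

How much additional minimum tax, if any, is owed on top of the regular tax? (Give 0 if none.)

Regular tax:
  €41,000 × 10% = €4,100
  €22,400 × 17% = €3,808
  → €7,908
  Less foreign tax credit €7,000 → €908

Minimum tax:
  Base (adjusted book income): €93,200
  Exemption: €77,000 − 20% × (€93,200 − €49,000) = €77,000 − €8,840 = €68,160
  Base: €93,200 − €68,160 = €25,040
  €25,040 × 25% = €6,260

Excess of minimum tax over regular tax: €6,260 − €908 = €5,352.

€5,352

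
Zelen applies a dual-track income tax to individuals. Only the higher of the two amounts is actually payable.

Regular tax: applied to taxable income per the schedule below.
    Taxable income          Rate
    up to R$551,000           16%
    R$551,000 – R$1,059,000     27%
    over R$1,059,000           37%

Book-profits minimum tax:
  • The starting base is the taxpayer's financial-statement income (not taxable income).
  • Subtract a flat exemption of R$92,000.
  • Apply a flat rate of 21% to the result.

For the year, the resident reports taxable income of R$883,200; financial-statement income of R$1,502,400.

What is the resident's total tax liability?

R$296,184

Book-profits minimum tax:
  Base (financial-statement income): R$1,502,400
  Less exemption R$92,000 → base R$1,410,400
  R$1,410,400 × 21% = R$296,184

Regular tax:
  R$551,000 × 16% = R$88,160
  R$332,200 × 27% = R$89,694
  → R$177,854

R$296,184 > R$177,854, so the book-profits minimum tax is the binding amount.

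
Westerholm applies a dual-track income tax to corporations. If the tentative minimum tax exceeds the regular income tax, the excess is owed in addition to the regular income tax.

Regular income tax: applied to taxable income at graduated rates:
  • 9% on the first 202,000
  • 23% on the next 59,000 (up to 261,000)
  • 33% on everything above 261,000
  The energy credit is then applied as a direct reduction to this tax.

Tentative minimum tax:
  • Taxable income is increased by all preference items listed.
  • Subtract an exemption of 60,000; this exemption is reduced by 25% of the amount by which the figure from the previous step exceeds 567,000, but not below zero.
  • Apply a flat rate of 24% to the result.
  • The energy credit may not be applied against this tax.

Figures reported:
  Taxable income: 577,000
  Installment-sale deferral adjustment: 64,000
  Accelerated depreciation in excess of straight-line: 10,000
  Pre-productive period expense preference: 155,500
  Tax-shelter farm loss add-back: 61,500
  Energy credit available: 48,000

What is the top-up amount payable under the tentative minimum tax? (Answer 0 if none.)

Regular income tax:
  202,000 × 9% = 18,180
  59,000 × 23% = 13,570
  316,000 × 33% = 104,280
  → 136,030
  Less energy credit 48,000 → 88,030

Tentative minimum tax:
  Adjusted income: 577,000 + 64,000 + 10,000 + 155,500 + 61,500 = 868,000
  Exemption: 25% × (868,000 − 567,000) = 75,250 ≥ 60,000, so the exemption is fully phased out
  Base: 868,000 − 0 = 868,000
  868,000 × 24% = 208,320

Excess of tentative minimum tax over regular income tax: 208,320 − 88,030 = 120,290.

120,290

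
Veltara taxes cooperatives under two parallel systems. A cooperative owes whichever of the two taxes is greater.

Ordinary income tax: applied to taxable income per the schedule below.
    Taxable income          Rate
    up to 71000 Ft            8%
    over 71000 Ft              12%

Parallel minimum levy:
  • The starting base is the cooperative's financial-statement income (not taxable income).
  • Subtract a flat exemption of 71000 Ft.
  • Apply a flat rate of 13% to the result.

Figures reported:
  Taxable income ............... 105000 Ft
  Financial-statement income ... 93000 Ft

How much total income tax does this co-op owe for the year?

9760 Ft

Ordinary income tax:
  71000 Ft × 8% = 5680 Ft
  34000 Ft × 12% = 4080 Ft
  → 9760 Ft

Parallel minimum levy:
  Base (financial-statement income): 93000 Ft
  Less exemption 71000 Ft → base 22000 Ft
  22000 Ft × 13% = 2860 Ft

9760 Ft > 2860 Ft, so the ordinary income tax governs.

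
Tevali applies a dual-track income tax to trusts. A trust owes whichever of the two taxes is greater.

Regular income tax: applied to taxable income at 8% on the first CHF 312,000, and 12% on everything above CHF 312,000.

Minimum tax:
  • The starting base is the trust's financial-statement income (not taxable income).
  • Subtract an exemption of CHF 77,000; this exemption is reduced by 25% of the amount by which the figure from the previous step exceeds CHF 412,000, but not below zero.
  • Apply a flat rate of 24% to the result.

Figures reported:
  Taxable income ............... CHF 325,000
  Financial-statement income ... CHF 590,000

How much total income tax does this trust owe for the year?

Regular income tax:
  CHF 312,000 × 8% = CHF 24,960
  CHF 13,000 × 12% = CHF 1,560
  → CHF 26,520

Minimum tax:
  Base (financial-statement income): CHF 590,000
  Exemption: CHF 77,000 − 25% × (CHF 590,000 − CHF 412,000) = CHF 77,000 − CHF 44,500 = CHF 32,500
  Base: CHF 590,000 − CHF 32,500 = CHF 557,500
  CHF 557,500 × 24% = CHF 133,800

CHF 133,800 > CHF 26,520, so the minimum tax is the binding amount.

CHF 133,800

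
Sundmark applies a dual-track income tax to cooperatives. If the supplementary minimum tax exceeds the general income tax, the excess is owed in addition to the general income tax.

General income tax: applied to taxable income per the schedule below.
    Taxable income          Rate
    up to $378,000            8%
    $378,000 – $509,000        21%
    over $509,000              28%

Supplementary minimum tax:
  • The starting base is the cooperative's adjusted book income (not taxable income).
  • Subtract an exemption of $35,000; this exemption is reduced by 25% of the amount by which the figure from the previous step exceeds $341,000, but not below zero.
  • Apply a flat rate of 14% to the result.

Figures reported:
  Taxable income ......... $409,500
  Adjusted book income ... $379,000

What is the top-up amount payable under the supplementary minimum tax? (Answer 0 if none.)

$12,635

Supplementary minimum tax:
  Base (adjusted book income): $379,000
  Exemption: $35,000 − 25% × ($379,000 − $341,000) = $35,000 − $9,500 = $25,500
  Base: $379,000 − $25,500 = $353,500
  $353,500 × 14% = $49,490

General income tax:
  $378,000 × 8% = $30,240
  $31,500 × 21% = $6,615
  → $36,855

Excess of supplementary minimum tax over general income tax: $49,490 − $36,855 = $12,635.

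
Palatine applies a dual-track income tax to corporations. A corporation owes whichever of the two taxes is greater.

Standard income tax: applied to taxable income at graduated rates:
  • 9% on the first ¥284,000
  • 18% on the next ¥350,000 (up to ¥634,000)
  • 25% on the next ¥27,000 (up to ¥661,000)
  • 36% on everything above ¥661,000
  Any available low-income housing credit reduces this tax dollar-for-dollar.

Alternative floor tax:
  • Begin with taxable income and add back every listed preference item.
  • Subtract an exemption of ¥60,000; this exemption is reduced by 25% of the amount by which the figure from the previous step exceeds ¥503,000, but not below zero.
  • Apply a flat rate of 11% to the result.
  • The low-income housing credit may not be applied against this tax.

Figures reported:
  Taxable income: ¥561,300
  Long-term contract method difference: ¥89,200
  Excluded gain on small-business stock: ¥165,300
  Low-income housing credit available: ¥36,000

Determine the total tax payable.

Alternative floor tax:
  Adjusted income: ¥561,300 + ¥89,200 + ¥165,300 = ¥815,800
  Exemption: 25% × (¥815,800 − ¥503,000) = ¥78,200 ≥ ¥60,000, so the exemption is fully phased out
  Base: ¥815,800 − ¥0 = ¥815,800
  ¥815,800 × 11% = ¥89,738

Standard income tax:
  ¥284,000 × 9% = ¥25,560
  ¥277,300 × 18% = ¥49,914
  → ¥75,474
  Less low-income housing credit ¥36,000 → ¥39,474

¥89,738 > ¥39,474, so the alternative floor tax is the binding amount.

¥89,738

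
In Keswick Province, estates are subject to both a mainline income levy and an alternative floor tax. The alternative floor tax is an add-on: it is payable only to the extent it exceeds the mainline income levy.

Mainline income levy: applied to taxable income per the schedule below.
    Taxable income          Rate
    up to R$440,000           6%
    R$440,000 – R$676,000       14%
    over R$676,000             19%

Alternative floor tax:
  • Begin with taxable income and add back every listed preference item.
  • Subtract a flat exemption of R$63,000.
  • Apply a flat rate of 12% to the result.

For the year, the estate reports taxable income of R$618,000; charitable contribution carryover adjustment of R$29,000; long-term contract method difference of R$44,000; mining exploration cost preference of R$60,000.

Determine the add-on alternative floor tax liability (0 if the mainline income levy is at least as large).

Mainline income levy:
  R$440,000 × 6% = R$26,400
  R$178,000 × 14% = R$24,920
  → R$51,320

Alternative floor tax:
  Adjusted income: R$618,000 + R$29,000 + R$44,000 + R$60,000 = R$751,000
  Less exemption R$63,000 → base R$688,000
  R$688,000 × 12% = R$82,560

Excess of alternative floor tax over mainline income levy: R$82,560 − R$51,320 = R$31,240.

R$31,240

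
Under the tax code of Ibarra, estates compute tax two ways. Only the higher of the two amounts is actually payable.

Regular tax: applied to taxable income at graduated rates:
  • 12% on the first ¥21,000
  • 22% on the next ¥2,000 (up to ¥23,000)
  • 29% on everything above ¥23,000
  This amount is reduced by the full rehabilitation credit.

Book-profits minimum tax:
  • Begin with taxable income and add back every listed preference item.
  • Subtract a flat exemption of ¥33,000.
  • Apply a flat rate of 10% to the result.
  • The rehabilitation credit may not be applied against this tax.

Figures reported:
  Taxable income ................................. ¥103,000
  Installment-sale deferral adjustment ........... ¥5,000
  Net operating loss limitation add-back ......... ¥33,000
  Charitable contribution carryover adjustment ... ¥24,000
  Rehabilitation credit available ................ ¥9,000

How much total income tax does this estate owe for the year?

Regular tax:
  ¥21,000 × 12% = ¥2,520
  ¥2,000 × 22% = ¥440
  ¥80,000 × 29% = ¥23,200
  → ¥26,160
  Less rehabilitation credit ¥9,000 → ¥17,160

Book-profits minimum tax:
  Adjusted income: ¥103,000 + ¥5,000 + ¥33,000 + ¥24,000 = ¥165,000
  Less exemption ¥33,000 → base ¥132,000
  ¥132,000 × 10% = ¥13,200

¥17,160 > ¥13,200, so the regular tax governs.

¥17,160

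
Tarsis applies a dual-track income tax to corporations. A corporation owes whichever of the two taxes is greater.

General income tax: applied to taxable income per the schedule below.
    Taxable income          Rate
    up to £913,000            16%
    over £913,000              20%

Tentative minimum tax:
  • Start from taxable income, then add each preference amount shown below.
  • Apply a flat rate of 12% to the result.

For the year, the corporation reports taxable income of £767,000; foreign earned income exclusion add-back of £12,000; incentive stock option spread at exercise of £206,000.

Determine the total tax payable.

£122,720

General income tax:
  £767,000 × 16% = £122,720

Tentative minimum tax:
  Adjusted income: £767,000 + £12,000 + £206,000 = £985,000
  £985,000 × 12% = £118,200

£122,720 > £118,200, so the general income tax governs.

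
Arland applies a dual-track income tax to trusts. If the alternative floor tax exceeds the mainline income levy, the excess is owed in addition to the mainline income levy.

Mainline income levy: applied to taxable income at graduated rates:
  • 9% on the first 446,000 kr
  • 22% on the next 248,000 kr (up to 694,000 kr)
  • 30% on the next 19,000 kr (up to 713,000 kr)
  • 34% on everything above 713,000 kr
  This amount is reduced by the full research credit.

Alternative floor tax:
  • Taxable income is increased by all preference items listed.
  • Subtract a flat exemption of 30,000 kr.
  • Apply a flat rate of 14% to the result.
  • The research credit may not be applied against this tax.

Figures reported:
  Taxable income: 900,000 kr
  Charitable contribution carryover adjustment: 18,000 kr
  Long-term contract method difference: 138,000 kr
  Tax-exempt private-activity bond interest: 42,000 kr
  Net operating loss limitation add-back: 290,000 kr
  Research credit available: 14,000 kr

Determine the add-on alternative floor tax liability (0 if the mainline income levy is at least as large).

40,140 kr

Alternative floor tax:
  Adjusted income: 900,000 kr + 18,000 kr + 138,000 kr + 42,000 kr + 290,000 kr = 1,388,000 kr
  Less exemption 30,000 kr → base 1,358,000 kr
  1,358,000 kr × 14% = 190,120 kr

Mainline income levy:
  446,000 kr × 9% = 40,140 kr
  248,000 kr × 22% = 54,560 kr
  19,000 kr × 30% = 5,700 kr
  187,000 kr × 34% = 63,580 kr
  → 163,980 kr
  Less research credit 14,000 kr → 149,980 kr

Excess of alternative floor tax over mainline income levy: 190,120 kr − 149,980 kr = 40,140 kr.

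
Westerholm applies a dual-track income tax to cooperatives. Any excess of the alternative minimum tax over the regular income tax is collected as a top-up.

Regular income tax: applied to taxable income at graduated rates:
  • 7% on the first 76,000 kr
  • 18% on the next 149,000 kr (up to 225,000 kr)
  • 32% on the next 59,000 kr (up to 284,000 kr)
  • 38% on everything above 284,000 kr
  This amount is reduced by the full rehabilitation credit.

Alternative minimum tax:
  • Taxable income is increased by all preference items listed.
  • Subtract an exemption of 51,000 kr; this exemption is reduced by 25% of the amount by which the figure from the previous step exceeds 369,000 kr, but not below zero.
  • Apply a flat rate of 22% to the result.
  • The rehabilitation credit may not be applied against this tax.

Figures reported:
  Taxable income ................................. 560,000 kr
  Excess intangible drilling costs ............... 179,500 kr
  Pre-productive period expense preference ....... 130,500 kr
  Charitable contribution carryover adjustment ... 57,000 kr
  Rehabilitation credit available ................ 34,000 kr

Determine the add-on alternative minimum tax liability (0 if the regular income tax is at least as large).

Alternative minimum tax:
  Adjusted income: 560,000 kr + 179,500 kr + 130,500 kr + 57,000 kr = 927,000 kr
  Exemption: 25% × (927,000 kr − 369,000 kr) = 139,500 kr ≥ 51,000 kr, so the exemption is fully phased out
  Base: 927,000 kr − 0 kr = 927,000 kr
  927,000 kr × 22% = 203,940 kr

Regular income tax:
  76,000 kr × 7% = 5,320 kr
  149,000 kr × 18% = 26,820 kr
  59,000 kr × 32% = 18,880 kr
  276,000 kr × 38% = 104,880 kr
  → 155,900 kr
  Less rehabilitation credit 34,000 kr → 121,900 kr

Excess of alternative minimum tax over regular income tax: 203,940 kr − 121,900 kr = 82,040 kr.

82,040 kr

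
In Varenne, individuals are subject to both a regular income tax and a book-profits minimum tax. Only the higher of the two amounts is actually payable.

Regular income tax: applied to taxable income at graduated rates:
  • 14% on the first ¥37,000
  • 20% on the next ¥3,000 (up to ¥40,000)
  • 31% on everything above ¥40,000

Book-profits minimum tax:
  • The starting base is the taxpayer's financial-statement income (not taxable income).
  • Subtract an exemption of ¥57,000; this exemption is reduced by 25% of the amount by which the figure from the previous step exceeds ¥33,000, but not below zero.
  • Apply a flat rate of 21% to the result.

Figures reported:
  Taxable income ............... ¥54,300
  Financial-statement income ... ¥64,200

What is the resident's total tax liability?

Book-profits minimum tax:
  Base (financial-statement income): ¥64,200
  Exemption: ¥57,000 − 25% × (¥64,200 − ¥33,000) = ¥57,000 − ¥7,800 = ¥49,200
  Base: ¥64,200 − ¥49,200 = ¥15,000
  ¥15,000 × 21% = ¥3,150

Regular income tax:
  ¥37,000 × 14% = ¥5,180
  ¥3,000 × 20% = ¥600
  ¥14,300 × 31% = ¥4,433
  → ¥10,213

¥10,213 > ¥3,150, so the regular income tax governs.

¥10,213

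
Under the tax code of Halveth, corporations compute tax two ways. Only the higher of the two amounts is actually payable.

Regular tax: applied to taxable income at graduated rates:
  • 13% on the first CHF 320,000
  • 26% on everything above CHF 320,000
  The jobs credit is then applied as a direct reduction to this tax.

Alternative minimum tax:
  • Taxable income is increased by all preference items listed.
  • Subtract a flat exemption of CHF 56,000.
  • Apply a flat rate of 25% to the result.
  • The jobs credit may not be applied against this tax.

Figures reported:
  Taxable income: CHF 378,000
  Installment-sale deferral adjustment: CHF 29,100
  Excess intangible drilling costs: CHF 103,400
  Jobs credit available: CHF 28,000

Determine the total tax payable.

CHF 113,625

Alternative minimum tax:
  Adjusted income: CHF 378,000 + CHF 29,100 + CHF 103,400 = CHF 510,500
  Less exemption CHF 56,000 → base CHF 454,500
  CHF 454,500 × 25% = CHF 113,625

Regular tax:
  CHF 320,000 × 13% = CHF 41,600
  CHF 58,000 × 26% = CHF 15,080
  → CHF 56,680
  Less jobs credit CHF 28,000 → CHF 28,680

CHF 113,625 > CHF 28,680, so the alternative minimum tax is the binding amount.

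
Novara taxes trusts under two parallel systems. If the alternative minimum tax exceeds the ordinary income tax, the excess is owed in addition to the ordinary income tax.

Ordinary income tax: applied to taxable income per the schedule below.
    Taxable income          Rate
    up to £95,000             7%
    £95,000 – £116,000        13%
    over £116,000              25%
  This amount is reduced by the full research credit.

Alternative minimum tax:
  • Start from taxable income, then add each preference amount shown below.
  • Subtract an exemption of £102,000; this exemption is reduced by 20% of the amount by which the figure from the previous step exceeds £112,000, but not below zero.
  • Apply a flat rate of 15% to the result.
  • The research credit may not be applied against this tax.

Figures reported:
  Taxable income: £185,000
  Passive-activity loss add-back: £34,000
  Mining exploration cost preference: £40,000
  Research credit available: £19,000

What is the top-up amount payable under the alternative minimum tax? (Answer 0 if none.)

£20,330

Alternative minimum tax:
  Adjusted income: £185,000 + £34,000 + £40,000 = £259,000
  Exemption: £102,000 − 20% × (£259,000 − £112,000) = £102,000 − £29,400 = £72,600
  Base: £259,000 − £72,600 = £186,400
  £186,400 × 15% = £27,960

Ordinary income tax:
  £95,000 × 7% = £6,650
  £21,000 × 13% = £2,730
  £69,000 × 25% = £17,250
  → £26,630
  Less research credit £19,000 → £7,630

Excess of alternative minimum tax over ordinary income tax: £27,960 − £7,630 = £20,330.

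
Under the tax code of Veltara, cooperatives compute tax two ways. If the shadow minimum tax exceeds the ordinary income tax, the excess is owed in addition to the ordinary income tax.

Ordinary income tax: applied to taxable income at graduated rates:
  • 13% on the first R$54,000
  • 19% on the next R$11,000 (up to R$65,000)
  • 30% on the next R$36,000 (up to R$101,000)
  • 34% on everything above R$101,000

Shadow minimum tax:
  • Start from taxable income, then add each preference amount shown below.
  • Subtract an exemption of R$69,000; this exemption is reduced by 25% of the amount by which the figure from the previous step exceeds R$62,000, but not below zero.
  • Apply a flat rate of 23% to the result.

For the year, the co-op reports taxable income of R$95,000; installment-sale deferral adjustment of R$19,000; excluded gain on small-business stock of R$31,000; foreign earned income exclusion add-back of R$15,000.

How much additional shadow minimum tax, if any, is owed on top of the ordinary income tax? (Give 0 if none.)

R$8,455

Shadow minimum tax:
  Adjusted income: R$95,000 + R$19,000 + R$31,000 + R$15,000 = R$160,000
  Exemption: R$69,000 − 25% × (R$160,000 − R$62,000) = R$69,000 − R$24,500 = R$44,500
  Base: R$160,000 − R$44,500 = R$115,500
  R$115,500 × 23% = R$26,565

Ordinary income tax:
  R$54,000 × 13% = R$7,020
  R$11,000 × 19% = R$2,090
  R$30,000 × 30% = R$9,000
  → R$18,110

Excess of shadow minimum tax over ordinary income tax: R$26,565 − R$18,110 = R$8,455.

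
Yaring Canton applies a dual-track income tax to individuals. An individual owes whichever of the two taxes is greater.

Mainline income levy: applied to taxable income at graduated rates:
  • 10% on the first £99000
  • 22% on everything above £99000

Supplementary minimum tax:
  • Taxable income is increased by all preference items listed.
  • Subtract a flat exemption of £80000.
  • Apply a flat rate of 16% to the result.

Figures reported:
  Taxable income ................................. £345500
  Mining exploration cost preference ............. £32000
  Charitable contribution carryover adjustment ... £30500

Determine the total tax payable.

£64130

Mainline income levy:
  £99000 × 10% = £9900
  £246500 × 22% = £54230
  → £64130

Supplementary minimum tax:
  Adjusted income: £345500 + £32000 + £30500 = £408000
  Less exemption £80000 → base £328000
  £328000 × 16% = £52480

£64130 > £52480, so the mainline income levy governs.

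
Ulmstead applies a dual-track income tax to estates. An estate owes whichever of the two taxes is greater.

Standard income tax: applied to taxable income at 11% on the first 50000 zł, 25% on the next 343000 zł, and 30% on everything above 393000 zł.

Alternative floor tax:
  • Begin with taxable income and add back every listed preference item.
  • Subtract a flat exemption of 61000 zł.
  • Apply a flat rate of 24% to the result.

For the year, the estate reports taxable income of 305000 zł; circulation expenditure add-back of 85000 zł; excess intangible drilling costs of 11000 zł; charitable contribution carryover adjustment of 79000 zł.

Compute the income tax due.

Standard income tax:
  50000 zł × 11% = 5500 zł
  255000 zł × 25% = 63750 zł
  → 69250 zł

Alternative floor tax:
  Adjusted income: 305000 zł + 85000 zł + 11000 zł + 79000 zł = 480000 zł
  Less exemption 61000 zł → base 419000 zł
  419000 zł × 24% = 100560 zł

100560 zł > 69250 zł, so the alternative floor tax is the binding amount.

100560 zł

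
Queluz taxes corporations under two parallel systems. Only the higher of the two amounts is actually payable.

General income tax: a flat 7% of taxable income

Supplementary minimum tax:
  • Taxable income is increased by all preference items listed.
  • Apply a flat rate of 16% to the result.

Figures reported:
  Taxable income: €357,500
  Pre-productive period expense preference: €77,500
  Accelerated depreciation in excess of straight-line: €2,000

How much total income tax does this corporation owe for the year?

€69,920

Supplementary minimum tax:
  Adjusted income: €357,500 + €77,500 + €2,000 = €437,000
  €437,000 × 16% = €69,920

General income tax:
  €357,500 × 7% = €25,025

€69,920 > €25,025, so the supplementary minimum tax is the binding amount.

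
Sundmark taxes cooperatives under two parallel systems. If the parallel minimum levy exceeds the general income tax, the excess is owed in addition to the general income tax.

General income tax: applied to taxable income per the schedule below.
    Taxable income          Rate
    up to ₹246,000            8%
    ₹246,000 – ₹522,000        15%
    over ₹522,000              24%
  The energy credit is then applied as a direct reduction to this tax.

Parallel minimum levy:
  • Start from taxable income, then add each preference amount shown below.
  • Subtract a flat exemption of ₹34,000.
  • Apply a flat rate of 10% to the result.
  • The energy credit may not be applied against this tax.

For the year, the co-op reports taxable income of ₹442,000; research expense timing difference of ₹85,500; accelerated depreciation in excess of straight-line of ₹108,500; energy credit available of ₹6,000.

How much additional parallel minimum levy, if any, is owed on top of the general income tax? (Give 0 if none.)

₹17,120

Parallel minimum levy:
  Adjusted income: ₹442,000 + ₹85,500 + ₹108,500 = ₹636,000
  Less exemption ₹34,000 → base ₹602,000
  ₹602,000 × 10% = ₹60,200

General income tax:
  ₹246,000 × 8% = ₹19,680
  ₹196,000 × 15% = ₹29,400
  → ₹49,080
  Less energy credit ₹6,000 → ₹43,080

Excess of parallel minimum levy over general income tax: ₹60,200 − ₹43,080 = ₹17,120.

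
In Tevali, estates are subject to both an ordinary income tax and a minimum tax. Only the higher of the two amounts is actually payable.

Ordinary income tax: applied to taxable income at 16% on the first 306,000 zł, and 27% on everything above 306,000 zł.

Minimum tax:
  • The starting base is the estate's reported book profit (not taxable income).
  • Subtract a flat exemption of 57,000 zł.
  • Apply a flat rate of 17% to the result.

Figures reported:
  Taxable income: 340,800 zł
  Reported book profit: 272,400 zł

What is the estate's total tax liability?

58,356 zł

Minimum tax:
  Base (reported book profit): 272,400 zł
  Less exemption 57,000 zł → base 215,400 zł
  215,400 zł × 17% = 36,618 zł

Ordinary income tax:
  306,000 zł × 16% = 48,960 zł
  34,800 zł × 27% = 9,396 zł
  → 58,356 zł

58,356 zł > 36,618 zł, so the ordinary income tax governs.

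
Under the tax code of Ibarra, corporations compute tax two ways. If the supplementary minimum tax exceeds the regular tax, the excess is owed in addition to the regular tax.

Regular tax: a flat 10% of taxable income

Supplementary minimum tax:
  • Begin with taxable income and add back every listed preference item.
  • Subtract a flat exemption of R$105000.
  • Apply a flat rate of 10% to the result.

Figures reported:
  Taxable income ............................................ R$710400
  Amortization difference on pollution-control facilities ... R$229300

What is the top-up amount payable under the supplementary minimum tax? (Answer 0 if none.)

Supplementary minimum tax:
  Adjusted income: R$710400 + R$229300 = R$939700
  Less exemption R$105000 → base R$834700
  R$834700 × 10% = R$83470

Regular tax:
  R$710400 × 10% = R$71040

Excess of supplementary minimum tax over regular tax: R$83470 − R$71040 = R$12430.

R$12430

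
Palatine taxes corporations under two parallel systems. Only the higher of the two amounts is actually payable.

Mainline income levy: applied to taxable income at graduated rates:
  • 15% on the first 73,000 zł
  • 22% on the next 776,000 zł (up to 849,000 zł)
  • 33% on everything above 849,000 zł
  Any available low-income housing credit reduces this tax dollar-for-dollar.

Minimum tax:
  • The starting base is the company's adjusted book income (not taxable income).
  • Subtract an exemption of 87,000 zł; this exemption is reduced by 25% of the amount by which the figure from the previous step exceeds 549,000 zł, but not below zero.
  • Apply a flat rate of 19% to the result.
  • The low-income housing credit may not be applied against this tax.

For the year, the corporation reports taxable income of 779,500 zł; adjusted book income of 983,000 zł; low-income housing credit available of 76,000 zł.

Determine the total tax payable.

Mainline income levy:
  73,000 zł × 15% = 10,950 zł
  706,500 zł × 22% = 155,430 zł
  → 166,380 zł
  Less low-income housing credit 76,000 zł → 90,380 zł

Minimum tax:
  Base (adjusted book income): 983,000 zł
  Exemption: 25% × (983,000 zł − 549,000 zł) = 108,500 zł ≥ 87,000 zł, so the exemption is fully phased out
  Base: 983,000 zł − 0 zł = 983,000 zł
  983,000 zł × 19% = 186,770 zł

186,770 zł > 90,380 zł, so the minimum tax is the binding amount.

186,770 zł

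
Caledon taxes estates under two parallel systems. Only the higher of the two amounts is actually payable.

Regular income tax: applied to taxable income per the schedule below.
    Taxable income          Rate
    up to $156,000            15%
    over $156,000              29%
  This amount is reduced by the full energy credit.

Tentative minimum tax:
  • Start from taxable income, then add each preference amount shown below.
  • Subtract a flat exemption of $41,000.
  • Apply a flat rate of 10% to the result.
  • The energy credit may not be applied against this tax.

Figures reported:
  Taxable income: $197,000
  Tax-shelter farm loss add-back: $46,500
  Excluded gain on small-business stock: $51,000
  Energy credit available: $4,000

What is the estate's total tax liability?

$31,290

Regular income tax:
  $156,000 × 15% = $23,400
  $41,000 × 29% = $11,890
  → $35,290
  Less energy credit $4,000 → $31,290

Tentative minimum tax:
  Adjusted income: $197,000 + $46,500 + $51,000 = $294,500
  Less exemption $41,000 → base $253,500
  $253,500 × 10% = $25,350

$31,290 > $25,350, so the regular income tax governs.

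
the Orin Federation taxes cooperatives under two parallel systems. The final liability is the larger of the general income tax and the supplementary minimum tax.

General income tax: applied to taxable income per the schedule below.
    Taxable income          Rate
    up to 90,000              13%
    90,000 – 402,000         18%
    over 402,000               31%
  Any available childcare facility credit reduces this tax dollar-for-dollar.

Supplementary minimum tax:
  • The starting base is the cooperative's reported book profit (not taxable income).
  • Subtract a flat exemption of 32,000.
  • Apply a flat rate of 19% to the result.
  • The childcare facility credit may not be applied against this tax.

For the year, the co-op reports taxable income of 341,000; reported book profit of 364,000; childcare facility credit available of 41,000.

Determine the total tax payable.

General income tax:
  90,000 × 13% = 11,700
  251,000 × 18% = 45,180
  → 56,880
  Less childcare facility credit 41,000 → 15,880

Supplementary minimum tax:
  Base (reported book profit): 364,000
  Less exemption 32,000 → base 332,000
  332,000 × 19% = 63,080

63,080 > 15,880, so the supplementary minimum tax is the binding amount.

63,080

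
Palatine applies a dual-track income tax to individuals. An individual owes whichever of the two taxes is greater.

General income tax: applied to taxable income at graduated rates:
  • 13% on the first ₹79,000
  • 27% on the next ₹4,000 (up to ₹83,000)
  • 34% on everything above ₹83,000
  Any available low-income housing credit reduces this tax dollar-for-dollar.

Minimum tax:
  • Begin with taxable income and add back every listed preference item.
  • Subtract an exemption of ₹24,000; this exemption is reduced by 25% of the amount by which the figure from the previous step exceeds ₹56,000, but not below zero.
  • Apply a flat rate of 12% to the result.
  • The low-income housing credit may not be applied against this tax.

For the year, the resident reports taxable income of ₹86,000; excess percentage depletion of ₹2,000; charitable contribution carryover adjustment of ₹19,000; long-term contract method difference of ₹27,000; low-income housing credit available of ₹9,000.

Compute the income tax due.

Minimum tax:
  Adjusted income: ₹86,000 + ₹2,000 + ₹19,000 + ₹27,000 = ₹134,000
  Exemption: ₹24,000 − 25% × (₹134,000 − ₹56,000) = ₹24,000 − ₹19,500 = ₹4,500
  Base: ₹134,000 − ₹4,500 = ₹129,500
  ₹129,500 × 12% = ₹15,540

General income tax:
  ₹79,000 × 13% = ₹10,270
  ₹4,000 × 27% = ₹1,080
  ₹3,000 × 34% = ₹1,020
  → ₹12,370
  Less low-income housing credit ₹9,000 → ₹3,370

₹15,540 > ₹3,370, so the minimum tax is the binding amount.

₹15,540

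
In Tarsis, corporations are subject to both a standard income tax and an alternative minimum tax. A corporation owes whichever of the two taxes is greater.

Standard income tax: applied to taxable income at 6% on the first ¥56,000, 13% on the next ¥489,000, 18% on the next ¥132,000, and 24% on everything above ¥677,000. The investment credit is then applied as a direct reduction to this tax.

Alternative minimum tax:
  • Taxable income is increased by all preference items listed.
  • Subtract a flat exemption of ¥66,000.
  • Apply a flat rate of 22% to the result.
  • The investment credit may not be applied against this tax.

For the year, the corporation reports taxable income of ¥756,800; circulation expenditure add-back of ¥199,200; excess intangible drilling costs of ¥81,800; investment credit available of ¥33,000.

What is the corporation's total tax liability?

Alternative minimum tax:
  Adjusted income: ¥756,800 + ¥199,200 + ¥81,800 = ¥1,037,800
  Less exemption ¥66,000 → base ¥971,800
  ¥971,800 × 22% = ¥213,796

Standard income tax:
  ¥56,000 × 6% = ¥3,360
  ¥489,000 × 13% = ¥63,570
  ¥132,000 × 18% = ¥23,760
  ¥79,800 × 24% = ¥19,152
  → ¥109,842
  Less investment credit ¥33,000 → ¥76,842

¥213,796 > ¥76,842, so the alternative minimum tax is the binding amount.

¥213,796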